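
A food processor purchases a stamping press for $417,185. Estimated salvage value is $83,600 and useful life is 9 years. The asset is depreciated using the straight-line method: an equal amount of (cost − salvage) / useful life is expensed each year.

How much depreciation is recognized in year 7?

Depreciable base = $417,185 − $83,600 = $333,585.
Annual expense = $333,585 / 9 = $37,065.

$37,065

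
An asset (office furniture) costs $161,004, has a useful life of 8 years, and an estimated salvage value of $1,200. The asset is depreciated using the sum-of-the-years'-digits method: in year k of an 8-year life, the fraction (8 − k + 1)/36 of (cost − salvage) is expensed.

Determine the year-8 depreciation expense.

$4,439

Depreciable base = $161,004 − $1,200 = $159,804.
Sum of the years' digits = 8+7+6+5+4+3+2+1 = 36.
Year 1: $159,804 × 8/36 = $35,512. Book value $125,492.
Year 2: $159,804 × 7/36 = $31,073. Book value $94,419.
Year 3: $159,804 × 6/36 = $26,634. Book value $67,785.
Year 4: $159,804 × 5/36 = $22,195. Book value $45,590.
Year 5: $159,804 × 4/36 = $17,756. Book value $27,834.
Year 6: $159,804 × 3/36 = $13,317. Book value $14,517.
Year 7: $159,804 × 2/36 = $8,878. Book value $5,639.
Year 8: $159,804 × 1/36 = $4,439. Book value $1,200.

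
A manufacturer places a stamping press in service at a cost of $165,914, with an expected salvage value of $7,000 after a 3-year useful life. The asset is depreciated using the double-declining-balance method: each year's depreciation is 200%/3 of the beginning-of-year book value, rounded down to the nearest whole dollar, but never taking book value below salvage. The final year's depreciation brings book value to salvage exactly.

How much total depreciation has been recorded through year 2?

$147,479

Depreciable base = $165,914 − $7,000 = $158,914.
Year 1: ⌊$165,914 × 200%/3⌋ = $110,609. Book value $55,305.
Year 2: ⌊$55,305 × 200%/3⌋ = $36,870. Book value $18,435.
Accumulated through year 2 = $165,914 − $18,435 = $147,479.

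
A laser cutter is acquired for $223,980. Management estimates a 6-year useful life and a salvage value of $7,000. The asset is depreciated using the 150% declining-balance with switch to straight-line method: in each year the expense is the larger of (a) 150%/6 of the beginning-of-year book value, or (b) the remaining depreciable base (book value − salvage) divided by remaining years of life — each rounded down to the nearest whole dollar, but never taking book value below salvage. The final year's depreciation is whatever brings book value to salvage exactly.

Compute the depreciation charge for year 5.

Depreciable base = $223,980 − $7,000 = $216,980.
Year 1: DB = ⌊$223,980 × 150%/6⌋ = $55,995; SL = ⌊$216,980/6⌋ = $36,163 → take DB $55,995. Book value $167,985.
Year 2: DB = ⌊$167,985 × 150%/6⌋ = $41,996; SL = ⌊$160,985/5⌋ = $32,197 → take DB $41,996. Book value $125,989.
Year 3: DB = ⌊$125,989 × 150%/6⌋ = $31,497; SL = ⌊$118,989/4⌋ = $29,747 → take DB $31,497. Book value $94,492.
Year 4: DB = ⌊$94,492 × 150%/6⌋ = $23,623; SL = ⌊$87,492/3⌋ = $29,164 → take SL $29,164. Book value $65,328.
Year 5: DB = ⌊$65,328 × 150%/6⌋ = $16,332; SL = ⌊$58,328/2⌋ = $29,164 → take SL $29,164. Book value $36,164.

$29,164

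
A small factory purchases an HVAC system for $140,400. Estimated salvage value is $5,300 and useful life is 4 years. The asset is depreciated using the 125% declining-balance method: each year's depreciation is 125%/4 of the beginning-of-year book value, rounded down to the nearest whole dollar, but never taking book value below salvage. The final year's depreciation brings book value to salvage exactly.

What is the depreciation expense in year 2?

$30,164

Depreciable base = $140,400 − $5,300 = $135,100.
Year 1: ⌊$140,400 × 125%/4⌋ = $43,875. Book value $96,525.
Year 2: ⌊$96,525 × 125%/4⌋ = $30,164. Book value $66,361.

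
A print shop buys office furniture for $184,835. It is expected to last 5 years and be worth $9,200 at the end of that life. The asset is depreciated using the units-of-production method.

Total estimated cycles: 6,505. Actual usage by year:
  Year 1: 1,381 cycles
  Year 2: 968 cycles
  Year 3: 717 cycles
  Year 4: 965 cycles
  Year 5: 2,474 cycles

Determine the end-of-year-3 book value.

Depreciable base = $184,835 − $9,200 = $175,635.
Rate = $175,635 / 6,505 cycles = $27 per cycle.
Year 1: 1,381 × $27 = $37,287. Book value $147,548.
Year 2: 968 × $27 = $26,136. Book value $121,412.
Year 3: 717 × $27 = $19,359. Book value $102,053.

$102,053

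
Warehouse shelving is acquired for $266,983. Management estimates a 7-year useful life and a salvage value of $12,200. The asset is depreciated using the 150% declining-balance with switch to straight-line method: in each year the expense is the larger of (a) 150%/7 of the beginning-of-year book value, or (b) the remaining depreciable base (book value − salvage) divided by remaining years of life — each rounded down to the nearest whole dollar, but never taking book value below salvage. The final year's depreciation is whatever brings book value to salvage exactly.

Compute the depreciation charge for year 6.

Depreciable base = $266,983 − $12,200 = $254,783.
Year 1: DB = ⌊$266,983 × 150%/7⌋ = $57,210; SL = ⌊$254,783/7⌋ = $36,397 → take DB $57,210. Book value $209,773.
Year 2: DB = ⌊$209,773 × 150%/7⌋ = $44,951; SL = ⌊$197,573/6⌋ = $32,928 → take DB $44,951. Book value $164,822.
Year 3: DB = ⌊$164,822 × 150%/7⌋ = $35,319; SL = ⌊$152,622/5⌋ = $30,524 → take DB $35,319. Book value $129,503.
Year 4: DB = ⌊$129,503 × 150%/7⌋ = $27,750; SL = ⌊$117,303/4⌋ = $29,325 → take SL $29,325. Book value $100,178.
Year 5: DB = ⌊$100,178 × 150%/7⌋ = $21,466; SL = ⌊$87,978/3⌋ = $29,326 → take SL $29,326. Book value $70,852.
Year 6: DB = ⌊$70,852 × 150%/7⌋ = $15,182; SL = ⌊$58,652/2⌋ = $29,326 → take SL $29,326. Book value $41,526.

$29,326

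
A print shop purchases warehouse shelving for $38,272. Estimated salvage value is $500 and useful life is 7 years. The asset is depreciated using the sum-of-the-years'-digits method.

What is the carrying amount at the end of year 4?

$8,594

Depreciable base = $38,272 − $500 = $37,772.
Sum of the years' digits = 7+6+5+4+3+2+1 = 28.
Year 1: $37,772 × 7/28 = $9,443. Book value $28,829.
Year 2: $37,772 × 6/28 = $8,094. Book value $20,735.
Year 3: $37,772 × 5/28 = $6,745. Book value $13,990.
Year 4: $37,772 × 4/28 = $5,396. Book value $8,594.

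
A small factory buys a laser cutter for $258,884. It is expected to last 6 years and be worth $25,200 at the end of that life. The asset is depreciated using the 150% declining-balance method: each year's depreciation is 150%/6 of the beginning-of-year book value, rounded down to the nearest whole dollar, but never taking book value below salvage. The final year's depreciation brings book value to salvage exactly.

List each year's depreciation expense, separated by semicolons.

Depreciable base = $258,884 − $25,200 = $233,684.
Year 1: ⌊$258,884 × 150%/6⌋ = $64,721. Book value $194,163.
Year 2: ⌊$194,163 × 150%/6⌋ = $48,540. Book value $145,623.
Year 3: ⌊$145,623 × 150%/6⌋ = $36,405. Book value $109,218.
Year 4: ⌊$109,218 × 150%/6⌋ = $27,304. Book value $81,914.
Year 5: ⌊$81,914 × 150%/6⌋ = $20,478. Book value $61,436.
Year 6 (final): $61,436 − $25,200 = $36,236. Book value $25,200.

$64,721; $48,540; $36,405; $27,304; $20,478; $36,236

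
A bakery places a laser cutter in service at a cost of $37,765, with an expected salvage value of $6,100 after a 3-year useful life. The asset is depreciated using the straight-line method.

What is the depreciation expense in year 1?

$10,555

Depreciable base = $37,765 − $6,100 = $31,665.
Annual expense = $31,665 / 3 = $10,555.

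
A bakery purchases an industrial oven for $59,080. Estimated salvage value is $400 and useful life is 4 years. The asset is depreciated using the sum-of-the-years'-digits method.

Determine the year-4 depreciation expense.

Depreciable base = $59,080 − $400 = $58,680.
Sum of the years' digits = 4+3+2+1 = 10.
Year 1: $58,680 × 4/10 = $23,472. Book value $35,608.
Year 2: $58,680 × 3/10 = $17,604. Book value $18,004.
Year 3: $58,680 × 2/10 = $11,736. Book value $6,268.
Year 4: $58,680 × 1/10 = $5,868. Book value $400.

$5,868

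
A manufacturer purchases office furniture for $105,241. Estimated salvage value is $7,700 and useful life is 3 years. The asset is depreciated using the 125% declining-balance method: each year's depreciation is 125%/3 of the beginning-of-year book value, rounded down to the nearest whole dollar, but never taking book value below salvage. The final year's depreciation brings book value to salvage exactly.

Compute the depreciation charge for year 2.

$25,579

Depreciable base = $105,241 − $7,700 = $97,541.
Year 1: ⌊$105,241 × 125%/3⌋ = $43,850. Book value $61,391.
Year 2: ⌊$61,391 × 125%/3⌋ = $25,579. Book value $35,812.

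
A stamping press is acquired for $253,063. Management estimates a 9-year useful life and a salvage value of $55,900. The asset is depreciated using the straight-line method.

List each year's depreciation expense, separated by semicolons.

$21,907; $21,907; $21,907; $21,907; $21,907; $21,907; $21,907; $21,907; $21,907

Depreciable base = $253,063 − $55,900 = $197,163.
Annual expense = $197,163 / 9 = $21,907.
End of year 1: book value $231,156.
End of year 2: book value $209,249.
End of year 3: book value $187,342.
End of year 4: book value $165,435.
End of year 5: book value $143,528.
End of year 6: book value $121,621.
End of year 7: book value $99,714.
End of year 8: book value $77,807.
End of year 9: book value $55,900.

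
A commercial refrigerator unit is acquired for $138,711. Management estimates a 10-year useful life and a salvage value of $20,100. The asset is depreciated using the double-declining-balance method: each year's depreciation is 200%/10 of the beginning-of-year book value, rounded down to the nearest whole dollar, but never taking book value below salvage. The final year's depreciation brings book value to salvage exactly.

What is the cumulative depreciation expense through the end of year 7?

$109,619

Depreciable base = $138,711 − $20,100 = $118,611.
Year 1: ⌊$138,711 × 200%/10⌋ = $27,742. Book value $110,969.
Year 2: ⌊$110,969 × 200%/10⌋ = $22,193. Book value $88,776.
Year 3: ⌊$88,776 × 200%/10⌋ = $17,755. Book value $71,021.
Year 4: ⌊$71,021 × 200%/10⌋ = $14,204. Book value $56,817.
Year 5: ⌊$56,817 × 200%/10⌋ = $11,363. Book value $45,454.
Year 6: ⌊$45,454 × 200%/10⌋ = $9,090. Book value $36,364.
Year 7: ⌊$36,364 × 200%/10⌋ = $7,272. Book value $29,092.
Accumulated through year 7 = $138,711 − $29,092 = $109,619.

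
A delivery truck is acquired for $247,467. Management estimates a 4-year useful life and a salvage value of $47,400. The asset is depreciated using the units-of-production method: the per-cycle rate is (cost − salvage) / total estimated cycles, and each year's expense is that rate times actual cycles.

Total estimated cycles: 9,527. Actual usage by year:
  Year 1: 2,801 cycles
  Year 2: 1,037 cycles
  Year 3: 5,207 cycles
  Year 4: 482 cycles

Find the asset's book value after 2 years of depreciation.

Depreciable base = $247,467 − $47,400 = $200,067.
Rate = $200,067 / 9,527 cycles = $21 per cycle.
Year 1: 2,801 × $21 = $58,821. Book value $188,646.
Year 2: 1,037 × $21 = $21,777. Book value $166,869.

$166,869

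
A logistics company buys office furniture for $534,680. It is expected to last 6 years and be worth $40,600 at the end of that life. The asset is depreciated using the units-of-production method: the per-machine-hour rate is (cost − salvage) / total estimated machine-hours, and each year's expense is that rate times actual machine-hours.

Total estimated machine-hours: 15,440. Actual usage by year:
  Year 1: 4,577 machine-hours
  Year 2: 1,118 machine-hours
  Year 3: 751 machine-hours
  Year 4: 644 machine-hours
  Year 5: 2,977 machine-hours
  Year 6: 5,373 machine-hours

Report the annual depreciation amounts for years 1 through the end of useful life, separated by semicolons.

$146,464; $35,776; $24,032; $20,608; $95,264; $171,936

Depreciable base = $534,680 − $40,600 = $494,080.
Rate = $494,080 / 15,440 machine-hours = $32 per machine-hour.
Year 1: 4,577 × $32 = $146,464. Book value $388,216.
Year 2: 1,118 × $32 = $35,776. Book value $352,440.
Year 3: 751 × $32 = $24,032. Book value $328,408.
Year 4: 644 × $32 = $20,608. Book value $307,800.
Year 5: 2,977 × $32 = $95,264. Book value $212,536.
Year 6: 5,373 × $32 = $171,936. Book value $40,600.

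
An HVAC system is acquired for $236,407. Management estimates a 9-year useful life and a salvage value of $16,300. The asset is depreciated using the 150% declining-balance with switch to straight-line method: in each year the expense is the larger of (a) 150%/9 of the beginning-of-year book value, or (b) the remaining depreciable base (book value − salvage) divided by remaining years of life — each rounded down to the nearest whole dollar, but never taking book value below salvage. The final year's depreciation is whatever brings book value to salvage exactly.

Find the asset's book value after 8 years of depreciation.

Depreciable base = $236,407 − $16,300 = $220,107.
Year 1: DB = ⌊$236,407 × 150%/9⌋ = $39,401; SL = ⌊$220,107/9⌋ = $24,456 → take DB $39,401. Book value $197,006.
Year 2: DB = ⌊$197,006 × 150%/9⌋ = $32,834; SL = ⌊$180,706/8⌋ = $22,588 → take DB $32,834. Book value $164,172.
Year 3: DB = ⌊$164,172 × 150%/9⌋ = $27,362; SL = ⌊$147,872/7⌋ = $21,124 → take DB $27,362. Book value $136,810.
Year 4: DB = ⌊$136,810 × 150%/9⌋ = $22,801; SL = ⌊$120,510/6⌋ = $20,085 → take DB $22,801. Book value $114,009.
Year 5: DB = ⌊$114,009 × 150%/9⌋ = $19,001; SL = ⌊$97,709/5⌋ = $19,541 → take SL $19,541. Book value $94,468.
Year 6: DB = ⌊$94,468 × 150%/9⌋ = $15,744; SL = ⌊$78,168/4⌋ = $19,542 → take SL $19,542. Book value $74,926.
Year 7: DB = ⌊$74,926 × 150%/9⌋ = $12,487; SL = ⌊$58,626/3⌋ = $19,542 → take SL $19,542. Book value $55,384.
Year 8: DB = ⌊$55,384 × 150%/9⌋ = $9,230; SL = ⌊$39,084/2⌋ = $19,542 → take SL $19,542. Book value $35,842.

$35,842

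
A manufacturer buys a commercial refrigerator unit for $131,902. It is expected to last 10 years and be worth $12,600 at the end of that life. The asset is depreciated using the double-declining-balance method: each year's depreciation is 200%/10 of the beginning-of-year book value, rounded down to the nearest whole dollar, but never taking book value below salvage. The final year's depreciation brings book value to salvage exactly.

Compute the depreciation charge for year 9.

$4,426

Depreciable base = $131,902 − $12,600 = $119,302.
Year 1: ⌊$131,902 × 200%/10⌋ = $26,380. Book value $105,522.
Year 2: ⌊$105,522 × 200%/10⌋ = $21,104. Book value $84,418.
Year 3: ⌊$84,418 × 200%/10⌋ = $16,883. Book value $67,535.
Year 4: ⌊$67,535 × 200%/10⌋ = $13,507. Book value $54,028.
Year 5: ⌊$54,028 × 200%/10⌋ = $10,805. Book value $43,223.
Year 6: ⌊$43,223 × 200%/10⌋ = $8,644. Book value $34,579.
Year 7: ⌊$34,579 × 200%/10⌋ = $6,915. Book value $27,664.
Year 8: ⌊$27,664 × 200%/10⌋ = $5,532. Book value $22,132.
Year 9: ⌊$22,132 × 200%/10⌋ = $4,426. Book value $17,706.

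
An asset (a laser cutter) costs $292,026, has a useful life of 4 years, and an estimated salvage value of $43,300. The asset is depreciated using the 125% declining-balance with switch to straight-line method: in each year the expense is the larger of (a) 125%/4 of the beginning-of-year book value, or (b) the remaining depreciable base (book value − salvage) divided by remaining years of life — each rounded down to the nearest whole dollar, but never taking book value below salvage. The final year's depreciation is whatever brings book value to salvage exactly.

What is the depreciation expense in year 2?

Depreciable base = $292,026 − $43,300 = $248,726.
Year 1: DB = ⌊$292,026 × 125%/4⌋ = $91,258; SL = ⌊$248,726/4⌋ = $62,181 → take DB $91,258. Book value $200,768.
Year 2: DB = ⌊$200,768 × 125%/4⌋ = $62,740; SL = ⌊$157,468/3⌋ = $52,489 → take DB $62,740. Book value $138,028.

$62,740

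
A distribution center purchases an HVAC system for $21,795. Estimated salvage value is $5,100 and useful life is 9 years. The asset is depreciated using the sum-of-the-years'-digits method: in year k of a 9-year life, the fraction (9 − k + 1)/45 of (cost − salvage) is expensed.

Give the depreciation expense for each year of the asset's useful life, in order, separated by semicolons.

$3,339; $2,968; $2,597; $2,226; $1,855; $1,484; $1,113; $742; $371

Depreciable base = $21,795 − $5,100 = $16,695.
Sum of the years' digits = 9+8+7+6+5+4+3+2+1 = 45.
Year 1: $16,695 × 9/45 = $3,339. Book value $18,456.
Year 2: $16,695 × 8/45 = $2,968. Book value $15,488.
Year 3: $16,695 × 7/45 = $2,597. Book value $12,891.
Year 4: $16,695 × 6/45 = $2,226. Book value $10,665.
Year 5: $16,695 × 5/45 = $1,855. Book value $8,810.
Year 6: $16,695 × 4/45 = $1,484. Book value $7,326.
Year 7: $16,695 × 3/45 = $1,113. Book value $6,213.
Year 8: $16,695 × 2/45 = $742. Book value $5,471.
Year 9: $16,695 × 1/45 = $371. Book value $5,100.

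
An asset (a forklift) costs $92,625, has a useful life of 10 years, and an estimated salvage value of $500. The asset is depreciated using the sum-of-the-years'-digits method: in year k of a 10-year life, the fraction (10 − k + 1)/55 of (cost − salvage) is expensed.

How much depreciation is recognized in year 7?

Depreciable base = $92,625 − $500 = $92,125.
Sum of the years' digits = 10+9+8+7+6+5+4+3+2+1 = 55.
Year 1: $92,125 × 10/55 = $16,750. Book value $75,875.
Year 2: $92,125 × 9/55 = $15,075. Book value $60,800.
Year 3: $92,125 × 8/55 = $13,400. Book value $47,400.
Year 4: $92,125 × 7/55 = $11,725. Book value $35,675.
Year 5: $92,125 × 6/55 = $10,050. Book value $25,625.
Year 6: $92,125 × 5/55 = $8,375. Book value $17,250.
Year 7: $92,125 × 4/55 = $6,700. Book value $10,550.

$6,700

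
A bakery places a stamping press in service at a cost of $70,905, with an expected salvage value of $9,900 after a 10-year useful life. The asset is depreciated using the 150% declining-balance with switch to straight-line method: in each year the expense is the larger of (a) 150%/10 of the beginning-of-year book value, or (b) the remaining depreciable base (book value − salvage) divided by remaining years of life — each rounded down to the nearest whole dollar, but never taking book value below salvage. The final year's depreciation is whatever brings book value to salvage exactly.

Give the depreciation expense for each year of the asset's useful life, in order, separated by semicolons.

$10,635; $9,040; $7,684; $6,531; $5,552; $4,719; $4,211; $4,211; $4,211; $4,211

Depreciable base = $70,905 − $9,900 = $61,005.
Year 1: DB = ⌊$70,905 × 150%/10⌋ = $10,635; SL = ⌊$61,005/10⌋ = $6,100 → take DB $10,635. Book value $60,270.
Year 2: DB = ⌊$60,270 × 150%/10⌋ = $9,040; SL = ⌊$50,370/9⌋ = $5,596 → take DB $9,040. Book value $51,230.
Year 3: DB = ⌊$51,230 × 150%/10⌋ = $7,684; SL = ⌊$41,330/8⌋ = $5,166 → take DB $7,684. Book value $43,546.
Year 4: DB = ⌊$43,546 × 150%/10⌋ = $6,531; SL = ⌊$33,646/7⌋ = $4,806 → take DB $6,531. Book value $37,015.
Year 5: DB = ⌊$37,015 × 150%/10⌋ = $5,552; SL = ⌊$27,115/6⌋ = $4,519 → take DB $5,552. Book value $31,463.
Year 6: DB = ⌊$31,463 × 150%/10⌋ = $4,719; SL = ⌊$21,563/5⌋ = $4,312 → take DB $4,719. Book value $26,744.
Year 7: DB = ⌊$26,744 × 150%/10⌋ = $4,011; SL = ⌊$16,844/4⌋ = $4,211 → take SL $4,211. Book value $22,533.
Year 8: DB = ⌊$22,533 × 150%/10⌋ = $3,379; SL = ⌊$12,633/3⌋ = $4,211 → take SL $4,211. Book value $18,322.
Year 9: DB = ⌊$18,322 × 150%/10⌋ = $2,748; SL = ⌊$8,422/2⌋ = $4,211 → take SL $4,211. Book value $14,111.
Year 10 (final): $14,111 − $9,900 = $4,211. Book value $9,900.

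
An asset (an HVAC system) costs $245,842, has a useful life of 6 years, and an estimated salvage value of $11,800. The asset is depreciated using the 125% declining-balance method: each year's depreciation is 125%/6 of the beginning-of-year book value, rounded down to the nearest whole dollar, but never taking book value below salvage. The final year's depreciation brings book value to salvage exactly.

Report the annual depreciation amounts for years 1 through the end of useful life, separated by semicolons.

Depreciable base = $245,842 − $11,800 = $234,042.
Year 1: ⌊$245,842 × 125%/6⌋ = $51,217. Book value $194,625.
Year 2: ⌊$194,625 × 125%/6⌋ = $40,546. Book value $154,079.
Year 3: ⌊$154,079 × 125%/6⌋ = $32,099. Book value $121,980.
Year 4: ⌊$121,980 × 125%/6⌋ = $25,412. Book value $96,568.
Year 5: ⌊$96,568 × 125%/6⌋ = $20,118. Book value $76,450.
Year 6 (final): $76,450 − $11,800 = $64,650. Book value $11,800.

$51,217; $40,546; $32,099; $25,412; $20,118; $64,650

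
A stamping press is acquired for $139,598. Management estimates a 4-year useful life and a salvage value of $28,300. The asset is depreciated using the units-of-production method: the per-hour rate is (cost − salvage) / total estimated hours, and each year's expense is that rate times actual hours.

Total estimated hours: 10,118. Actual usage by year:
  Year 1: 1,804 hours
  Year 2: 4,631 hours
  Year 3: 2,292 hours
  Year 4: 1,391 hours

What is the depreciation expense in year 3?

$25,212

Depreciable base = $139,598 − $28,300 = $111,298.
Rate = $111,298 / 10,118 hours = $11 per hour.
Year 1: 1,804 × $11 = $19,844. Book value $119,754.
Year 2: 4,631 × $11 = $50,941. Book value $68,813.
Year 3: 2,292 × $11 = $25,212. Book value $43,601.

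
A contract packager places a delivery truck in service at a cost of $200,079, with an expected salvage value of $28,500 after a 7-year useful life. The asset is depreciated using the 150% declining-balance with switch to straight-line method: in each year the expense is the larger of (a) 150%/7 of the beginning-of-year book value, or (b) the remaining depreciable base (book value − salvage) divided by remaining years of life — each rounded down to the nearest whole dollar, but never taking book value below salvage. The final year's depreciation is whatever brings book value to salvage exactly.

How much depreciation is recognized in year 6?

Depreciable base = $200,079 − $28,500 = $171,579.
Year 1: DB = ⌊$200,079 × 150%/7⌋ = $42,874; SL = ⌊$171,579/7⌋ = $24,511 → take DB $42,874. Book value $157,205.
Year 2: DB = ⌊$157,205 × 150%/7⌋ = $33,686; SL = ⌊$128,705/6⌋ = $21,450 → take DB $33,686. Book value $123,519.
Year 3: DB = ⌊$123,519 × 150%/7⌋ = $26,468; SL = ⌊$95,019/5⌋ = $19,003 → take DB $26,468. Book value $97,051.
Year 4: DB = ⌊$97,051 × 150%/7⌋ = $20,796; SL = ⌊$68,551/4⌋ = $17,137 → take DB $20,796. Book value $76,255.
Year 5: DB = ⌊$76,255 × 150%/7⌋ = $16,340; SL = ⌊$47,755/3⌋ = $15,918 → take DB $16,340. Book value $59,915.
Year 6: DB = ⌊$59,915 × 150%/7⌋ = $12,838; SL = ⌊$31,415/2⌋ = $15,707 → take SL $15,707. Book value $44,208.

$15,707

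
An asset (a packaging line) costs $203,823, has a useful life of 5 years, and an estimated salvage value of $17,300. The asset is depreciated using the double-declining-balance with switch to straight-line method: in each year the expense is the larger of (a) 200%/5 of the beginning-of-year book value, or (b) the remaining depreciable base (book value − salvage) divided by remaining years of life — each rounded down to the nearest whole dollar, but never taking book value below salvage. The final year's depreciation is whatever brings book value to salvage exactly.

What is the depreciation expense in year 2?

Depreciable base = $203,823 − $17,300 = $186,523.
Year 1: DB = ⌊$203,823 × 200%/5⌋ = $81,529; SL = ⌊$186,523/5⌋ = $37,304 → take DB $81,529. Book value $122,294.
Year 2: DB = ⌊$122,294 × 200%/5⌋ = $48,917; SL = ⌊$104,994/4⌋ = $26,248 → take DB $48,917. Book value $73,377.

$48,917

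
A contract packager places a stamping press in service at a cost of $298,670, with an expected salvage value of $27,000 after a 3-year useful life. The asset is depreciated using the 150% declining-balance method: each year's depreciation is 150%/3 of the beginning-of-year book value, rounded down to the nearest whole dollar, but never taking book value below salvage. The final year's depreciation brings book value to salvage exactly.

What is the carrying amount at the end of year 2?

$74,668

Depreciable base = $298,670 − $27,000 = $271,670.
Year 1: ⌊$298,670 × 150%/3⌋ = $149,335. Book value $149,335.
Year 2: ⌊$149,335 × 150%/3⌋ = $74,667. Book value $74,668.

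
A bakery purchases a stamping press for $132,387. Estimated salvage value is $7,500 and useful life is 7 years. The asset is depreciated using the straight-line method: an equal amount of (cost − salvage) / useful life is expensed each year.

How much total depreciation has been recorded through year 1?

$17,841

Depreciable base = $132,387 − $7,500 = $124,887.
Annual expense = $124,887 / 7 = $17,841.
End of year 1: book value $114,546.
Accumulated through year 1 = $132,387 − $114,546 = $17,841.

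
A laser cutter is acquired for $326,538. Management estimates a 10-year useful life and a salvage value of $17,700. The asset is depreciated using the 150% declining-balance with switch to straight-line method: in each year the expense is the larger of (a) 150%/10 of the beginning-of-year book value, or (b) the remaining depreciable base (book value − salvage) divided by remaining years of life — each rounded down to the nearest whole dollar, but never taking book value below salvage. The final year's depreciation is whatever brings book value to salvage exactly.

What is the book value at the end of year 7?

Depreciable base = $326,538 − $17,700 = $308,838.
Year 1: DB = ⌊$326,538 × 150%/10⌋ = $48,980; SL = ⌊$308,838/10⌋ = $30,883 → take DB $48,980. Book value $277,558.
Year 2: DB = ⌊$277,558 × 150%/10⌋ = $41,633; SL = ⌊$259,858/9⌋ = $28,873 → take DB $41,633. Book value $235,925.
Year 3: DB = ⌊$235,925 × 150%/10⌋ = $35,388; SL = ⌊$218,225/8⌋ = $27,278 → take DB $35,388. Book value $200,537.
Year 4: DB = ⌊$200,537 × 150%/10⌋ = $30,080; SL = ⌊$182,837/7⌋ = $26,119 → take DB $30,080. Book value $170,457.
Year 5: DB = ⌊$170,457 × 150%/10⌋ = $25,568; SL = ⌊$152,757/6⌋ = $25,459 → take DB $25,568. Book value $144,889.
Year 6: DB = ⌊$144,889 × 150%/10⌋ = $21,733; SL = ⌊$127,189/5⌋ = $25,437 → take SL $25,437. Book value $119,452.
Year 7: DB = ⌊$119,452 × 150%/10⌋ = $17,917; SL = ⌊$101,752/4⌋ = $25,438 → take SL $25,438. Book value $94,014.

$94,014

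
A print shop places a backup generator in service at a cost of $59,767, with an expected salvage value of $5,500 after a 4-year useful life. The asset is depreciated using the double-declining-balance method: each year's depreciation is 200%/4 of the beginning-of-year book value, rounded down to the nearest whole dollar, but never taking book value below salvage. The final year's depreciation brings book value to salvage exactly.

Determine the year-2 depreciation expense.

$14,942

Depreciable base = $59,767 − $5,500 = $54,267.
Year 1: ⌊$59,767 × 200%/4⌋ = $29,883. Book value $29,884.
Year 2: ⌊$29,884 × 200%/4⌋ = $14,942. Book value $14,942.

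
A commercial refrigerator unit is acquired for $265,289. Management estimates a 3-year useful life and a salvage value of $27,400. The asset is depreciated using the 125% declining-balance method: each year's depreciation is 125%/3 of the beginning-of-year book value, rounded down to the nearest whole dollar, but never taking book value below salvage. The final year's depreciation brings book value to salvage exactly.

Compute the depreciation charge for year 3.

$62,872

Depreciable base = $265,289 − $27,400 = $237,889.
Year 1: ⌊$265,289 × 125%/3⌋ = $110,537. Book value $154,752.
Year 2: ⌊$154,752 × 125%/3⌋ = $64,480. Book value $90,272.
Year 3 (final): $90,272 − $27,400 = $62,872. Book value $27,400.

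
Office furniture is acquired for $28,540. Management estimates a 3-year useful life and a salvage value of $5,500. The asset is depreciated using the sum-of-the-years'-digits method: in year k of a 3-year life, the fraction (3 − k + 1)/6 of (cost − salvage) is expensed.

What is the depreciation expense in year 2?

Depreciable base = $28,540 − $5,500 = $23,040.
Sum of the years' digits = 3+2+1 = 6.
Year 1: $23,040 × 3/6 = $11,520. Book value $17,020.
Year 2: $23,040 × 2/6 = $7,680. Book value $9,340.

$7,680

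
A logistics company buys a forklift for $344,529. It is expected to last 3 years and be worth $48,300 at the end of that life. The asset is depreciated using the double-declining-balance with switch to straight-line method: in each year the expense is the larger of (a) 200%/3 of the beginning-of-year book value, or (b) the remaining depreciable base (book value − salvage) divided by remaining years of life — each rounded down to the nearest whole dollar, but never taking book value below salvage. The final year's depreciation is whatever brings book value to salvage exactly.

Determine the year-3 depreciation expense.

$0

Depreciable base = $344,529 − $48,300 = $296,229.
Year 1: DB = ⌊$344,529 × 200%/3⌋ = $229,686; SL = ⌊$296,229/3⌋ = $98,743 → take DB $229,686. Book value $114,843.
Year 2: DB = ⌊$114,843 × 200%/3⌋ = $76,562; SL = ⌊$66,543/2⌋ = $33,271 → take DB $76,562, capped at $66,543. Book value $48,300.
Year 3 (final): $48,300 − $48,300 = $0. Book value $48,300.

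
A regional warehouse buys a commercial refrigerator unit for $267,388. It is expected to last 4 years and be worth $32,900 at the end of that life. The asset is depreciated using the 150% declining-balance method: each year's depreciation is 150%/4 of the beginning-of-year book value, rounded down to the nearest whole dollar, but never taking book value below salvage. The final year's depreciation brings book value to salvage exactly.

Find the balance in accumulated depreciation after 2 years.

$162,939

Depreciable base = $267,388 − $32,900 = $234,488.
Year 1: ⌊$267,388 × 150%/4⌋ = $100,270. Book value $167,118.
Year 2: ⌊$167,118 × 150%/4⌋ = $62,669. Book value $104,449.
Accumulated through year 2 = $267,388 − $104,449 = $162,939.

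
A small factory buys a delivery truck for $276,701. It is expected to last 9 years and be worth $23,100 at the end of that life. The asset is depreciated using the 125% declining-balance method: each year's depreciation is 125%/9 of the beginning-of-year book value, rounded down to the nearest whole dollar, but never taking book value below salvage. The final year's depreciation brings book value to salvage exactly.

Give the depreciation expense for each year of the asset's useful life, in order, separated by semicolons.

Depreciable base = $276,701 − $23,100 = $253,601.
Year 1: ⌊$276,701 × 125%/9⌋ = $38,430. Book value $238,271.
Year 2: ⌊$238,271 × 125%/9⌋ = $33,093. Book value $205,178.
Year 3: ⌊$205,178 × 125%/9⌋ = $28,496. Book value $176,682.
Year 4: ⌊$176,682 × 125%/9⌋ = $24,539. Book value $152,143.
Year 5: ⌊$152,143 × 125%/9⌋ = $21,130. Book value $131,013.
Year 6: ⌊$131,013 × 125%/9⌋ = $18,196. Book value $112,817.
Year 7: ⌊$112,817 × 125%/9⌋ = $15,669. Book value $97,148.
Year 8: ⌊$97,148 × 125%/9⌋ = $13,492. Book value $83,656.
Year 9 (final): $83,656 − $23,100 = $60,556. Book value $23,100.

$38,430; $33,093; $28,496; $24,539; $21,130; $18,196; $15,669; $13,492; $60,556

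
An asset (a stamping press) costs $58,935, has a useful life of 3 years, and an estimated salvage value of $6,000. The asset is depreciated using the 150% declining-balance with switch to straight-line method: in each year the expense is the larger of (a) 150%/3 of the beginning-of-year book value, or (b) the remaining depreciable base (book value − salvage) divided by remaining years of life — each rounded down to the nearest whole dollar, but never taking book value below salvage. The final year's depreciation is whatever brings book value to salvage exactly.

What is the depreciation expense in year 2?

$14,734

Depreciable base = $58,935 − $6,000 = $52,935.
Year 1: DB = ⌊$58,935 × 150%/3⌋ = $29,467; SL = ⌊$52,935/3⌋ = $17,645 → take DB $29,467. Book value $29,468.
Year 2: DB = ⌊$29,468 × 150%/3⌋ = $14,734; SL = ⌊$23,468/2⌋ = $11,734 → take DB $14,734. Book value $14,734.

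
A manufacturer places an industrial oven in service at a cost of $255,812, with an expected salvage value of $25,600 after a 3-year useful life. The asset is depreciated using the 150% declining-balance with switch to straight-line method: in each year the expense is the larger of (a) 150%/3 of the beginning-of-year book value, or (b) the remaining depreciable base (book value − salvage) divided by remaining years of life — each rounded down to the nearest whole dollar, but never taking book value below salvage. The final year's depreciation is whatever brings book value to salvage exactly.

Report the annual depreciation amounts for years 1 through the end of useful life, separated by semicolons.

$127,906; $63,953; $38,353

Depreciable base = $255,812 − $25,600 = $230,212.
Year 1: DB = ⌊$255,812 × 150%/3⌋ = $127,906; SL = ⌊$230,212/3⌋ = $76,737 → take DB $127,906. Book value $127,906.
Year 2: DB = ⌊$127,906 × 150%/3⌋ = $63,953; SL = ⌊$102,306/2⌋ = $51,153 → take DB $63,953. Book value $63,953.
Year 3 (final): $63,953 − $25,600 = $38,353. Book value $25,600.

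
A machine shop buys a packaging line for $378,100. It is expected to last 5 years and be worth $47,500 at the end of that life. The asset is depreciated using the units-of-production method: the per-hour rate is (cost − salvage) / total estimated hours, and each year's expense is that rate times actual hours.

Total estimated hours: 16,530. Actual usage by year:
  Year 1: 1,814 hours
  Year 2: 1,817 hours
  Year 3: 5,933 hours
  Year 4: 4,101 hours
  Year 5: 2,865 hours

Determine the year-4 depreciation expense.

$82,020

Depreciable base = $378,100 − $47,500 = $330,600.
Rate = $330,600 / 16,530 hours = $20 per hour.
Year 1: 1,814 × $20 = $36,280. Book value $341,820.
Year 2: 1,817 × $20 = $36,340. Book value $305,480.
Year 3: 5,933 × $20 = $118,660. Book value $186,820.
Year 4: 4,101 × $20 = $82,020. Book value $104,800.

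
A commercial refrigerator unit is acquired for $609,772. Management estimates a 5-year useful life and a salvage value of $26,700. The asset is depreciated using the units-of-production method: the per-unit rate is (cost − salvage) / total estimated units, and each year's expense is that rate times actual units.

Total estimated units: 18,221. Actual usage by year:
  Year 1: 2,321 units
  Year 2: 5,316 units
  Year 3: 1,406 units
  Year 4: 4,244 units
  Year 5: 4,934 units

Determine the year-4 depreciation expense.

Depreciable base = $609,772 − $26,700 = $583,072.
Rate = $583,072 / 18,221 units = $32 per unit.
Year 1: 2,321 × $32 = $74,272. Book value $535,500.
Year 2: 5,316 × $32 = $170,112. Book value $365,388.
Year 3: 1,406 × $32 = $44,992. Book value $320,396.
Year 4: 4,244 × $32 = $135,808. Book value $184,588.

$135,808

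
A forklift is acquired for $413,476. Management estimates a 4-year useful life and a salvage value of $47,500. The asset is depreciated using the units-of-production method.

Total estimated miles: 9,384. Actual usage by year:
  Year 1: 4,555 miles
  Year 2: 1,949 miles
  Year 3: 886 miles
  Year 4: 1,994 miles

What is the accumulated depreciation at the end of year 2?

Depreciable base = $413,476 − $47,500 = $365,976.
Rate = $365,976 / 9,384 miles = $39 per mile.
Year 1: 4,555 × $39 = $177,645. Book value $235,831.
Year 2: 1,949 × $39 = $76,011. Book value $159,820.
Accumulated through year 2 = $413,476 − $159,820 = $253,656.

$253,656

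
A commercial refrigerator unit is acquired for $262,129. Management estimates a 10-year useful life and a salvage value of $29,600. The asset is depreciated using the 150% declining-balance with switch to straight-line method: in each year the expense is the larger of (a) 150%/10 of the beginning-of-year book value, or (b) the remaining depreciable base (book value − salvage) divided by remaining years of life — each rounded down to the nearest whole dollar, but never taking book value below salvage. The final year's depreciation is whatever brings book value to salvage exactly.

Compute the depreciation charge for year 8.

Depreciable base = $262,129 − $29,600 = $232,529.
Year 1: DB = ⌊$262,129 × 150%/10⌋ = $39,319; SL = ⌊$232,529/10⌋ = $23,252 → take DB $39,319. Book value $222,810.
Year 2: DB = ⌊$222,810 × 150%/10⌋ = $33,421; SL = ⌊$193,210/9⌋ = $21,467 → take DB $33,421. Book value $189,389.
Year 3: DB = ⌊$189,389 × 150%/10⌋ = $28,408; SL = ⌊$159,789/8⌋ = $19,973 → take DB $28,408. Book value $160,981.
Year 4: DB = ⌊$160,981 × 150%/10⌋ = $24,147; SL = ⌊$131,381/7⌋ = $18,768 → take DB $24,147. Book value $136,834.
Year 5: DB = ⌊$136,834 × 150%/10⌋ = $20,525; SL = ⌊$107,234/6⌋ = $17,872 → take DB $20,525. Book value $116,309.
Year 6: DB = ⌊$116,309 × 150%/10⌋ = $17,446; SL = ⌊$86,709/5⌋ = $17,341 → take DB $17,446. Book value $98,863.
Year 7: DB = ⌊$98,863 × 150%/10⌋ = $14,829; SL = ⌊$69,263/4⌋ = $17,315 → take SL $17,315. Book value $81,548.
Year 8: DB = ⌊$81,548 × 150%/10⌋ = $12,232; SL = ⌊$51,948/3⌋ = $17,316 → take SL $17,316. Book value $64,232.

$17,316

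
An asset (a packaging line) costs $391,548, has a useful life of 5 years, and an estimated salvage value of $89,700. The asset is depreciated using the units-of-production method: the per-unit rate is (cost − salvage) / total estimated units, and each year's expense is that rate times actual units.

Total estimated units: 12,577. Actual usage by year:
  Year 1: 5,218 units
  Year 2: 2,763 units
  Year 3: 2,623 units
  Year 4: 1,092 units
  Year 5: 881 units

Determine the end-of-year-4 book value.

$110,844

Depreciable base = $391,548 − $89,700 = $301,848.
Rate = $301,848 / 12,577 units = $24 per unit.
Year 1: 5,218 × $24 = $125,232. Book value $266,316.
Year 2: 2,763 × $24 = $66,312. Book value $200,004.
Year 3: 2,623 × $24 = $62,952. Book value $137,052.
Year 4: 1,092 × $24 = $26,208. Book value $110,844.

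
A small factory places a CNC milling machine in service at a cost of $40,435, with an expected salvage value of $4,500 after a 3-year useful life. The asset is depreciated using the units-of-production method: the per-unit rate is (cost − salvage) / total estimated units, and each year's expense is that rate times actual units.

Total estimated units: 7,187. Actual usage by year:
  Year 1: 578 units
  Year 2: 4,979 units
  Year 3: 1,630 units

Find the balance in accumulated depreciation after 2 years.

Depreciable base = $40,435 − $4,500 = $35,935.
Rate = $35,935 / 7,187 units = $5 per unit.
Year 1: 578 × $5 = $2,890. Book value $37,545.
Year 2: 4,979 × $5 = $24,895. Book value $12,650.
Accumulated through year 2 = $40,435 − $12,650 = $27,785.

$27,785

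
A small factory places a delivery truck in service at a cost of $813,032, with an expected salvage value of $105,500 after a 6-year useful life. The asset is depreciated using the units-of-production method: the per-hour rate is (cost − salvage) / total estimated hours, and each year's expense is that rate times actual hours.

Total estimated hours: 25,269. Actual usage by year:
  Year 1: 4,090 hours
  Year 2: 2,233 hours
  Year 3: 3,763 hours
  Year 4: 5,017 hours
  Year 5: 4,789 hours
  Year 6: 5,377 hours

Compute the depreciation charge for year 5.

Depreciable base = $813,032 − $105,500 = $707,532.
Rate = $707,532 / 25,269 hours = $28 per hour.
Year 1: 4,090 × $28 = $114,520. Book value $698,512.
Year 2: 2,233 × $28 = $62,524. Book value $635,988.
Year 3: 3,763 × $28 = $105,364. Book value $530,624.
Year 4: 5,017 × $28 = $140,476. Book value $390,148.
Year 5: 4,789 × $28 = $134,092. Book value $256,056.

$134,092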